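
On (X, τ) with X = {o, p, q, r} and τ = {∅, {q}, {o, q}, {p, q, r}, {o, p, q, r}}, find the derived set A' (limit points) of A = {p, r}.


A' = {p, r}

For each x ∈ X, list the open sets U ∈ τ with x ∈ U, then check whether U ∩ (A ∖ {x}) ≠ ∅ for every such U.
  x = o: open {o, q} ∋ x has {o, q} ∩ (A ∖ {o}) = ∅, so x is NOT a limit point.
  x = p: opens ∋ x are {p, q, r}, {o, p, q, r}; each meets A ∖ {p}, so x IS a limit point.
  x = q: open {q} ∋ x has {q} ∩ (A ∖ {q}) = ∅, so x is NOT a limit point.
  x = r: opens ∋ x are {p, q, r}, {o, p, q, r}; each meets A ∖ {r}, so x IS a limit point.
Collecting: A' = {p, r}.


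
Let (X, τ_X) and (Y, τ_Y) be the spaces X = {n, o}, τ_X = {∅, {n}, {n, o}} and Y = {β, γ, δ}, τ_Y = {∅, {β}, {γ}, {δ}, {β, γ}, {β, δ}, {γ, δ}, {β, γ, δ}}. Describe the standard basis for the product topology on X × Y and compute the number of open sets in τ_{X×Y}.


Basis B = {∅ × ∅, {n} × {β}, {n} × {γ}, {n} × {δ}, {n} × {β, γ}, {n} × {β, δ}, {n, o} × {β}, {n} × {γ, δ}, {n, o} × {γ}, {n, o} × {δ}, {n} × {β, γ, δ}, {n, o} × {β, γ}, {n, o} × {β, δ}, {n, o} × {γ, δ}, {n, o} × {β, γ, δ}}; |τ_{X×Y}| = 27.

Enumerate products U × V with U ∈ τ_X, V ∈ τ_Y (deduplicated):
  ∅ × ∅ = {} (∅)
  {n} × {β} = {(n,β)}
  {n} × {γ} = {(n,γ)}
  {n} × {δ} = {(n,δ)}
  {n} × {β, γ} = {(n,β), (n,γ)}
  {n} × {β, δ} = {(n,β), (n,δ)}
  {n, o} × {β} = {(n,β), (o,β)}
  {n} × {γ, δ} = {(n,γ), (n,δ)}
  {n, o} × {γ} = {(n,γ), (o,γ)}
  {n, o} × {δ} = {(n,δ), (o,δ)}
  {n} × {β, γ, δ} = {(n,β), (n,γ), (n,δ)}
  {n, o} × {β, γ} = {(n,β), (n,γ), (o,β), (o,γ)}
  {n, o} × {β, δ} = {(n,β), (n,δ), (o,β), (o,δ)}
  {n, o} × {γ, δ} = {(n,γ), (n,δ), (o,γ), (o,δ)}
  {n, o} × {β, γ, δ} = {(n,β), (n,γ), (n,δ), (o,β), (o,γ), (o,δ)}
These 15 distinct sets form the basis B.
Close under arbitrary unions to get τ_{X×Y}; counting gives |τ_{X×Y}| = 27.


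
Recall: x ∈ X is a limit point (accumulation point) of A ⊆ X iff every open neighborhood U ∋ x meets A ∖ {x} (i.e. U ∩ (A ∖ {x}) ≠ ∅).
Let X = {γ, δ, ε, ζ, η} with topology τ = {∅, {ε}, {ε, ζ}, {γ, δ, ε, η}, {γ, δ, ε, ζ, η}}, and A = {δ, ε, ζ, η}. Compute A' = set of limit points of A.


A' = {γ, δ, ζ, η}

For each x ∈ X, list the open sets U ∈ τ with x ∈ U, then check whether U ∩ (A ∖ {x}) ≠ ∅ for every such U.
  x = γ: opens ∋ x are {γ, δ, ε, η}, {γ, δ, ε, ζ, η}; each meets A ∖ {γ}, so x IS a limit point.
  x = δ: opens ∋ x are {γ, δ, ε, η}, {γ, δ, ε, ζ, η}; each meets A ∖ {δ}, so x IS a limit point.
  x = ε: open {ε} ∋ x has {ε} ∩ (A ∖ {ε}) = ∅, so x is NOT a limit point.
  x = ζ: opens ∋ x are {ε, ζ}, {γ, δ, ε, ζ, η}; each meets A ∖ {ζ}, so x IS a limit point.
  x = η: opens ∋ x are {γ, δ, ε, η}, {γ, δ, ε, ζ, η}; each meets A ∖ {η}, so x IS a limit point.
Collecting: A' = {γ, δ, ζ, η}.


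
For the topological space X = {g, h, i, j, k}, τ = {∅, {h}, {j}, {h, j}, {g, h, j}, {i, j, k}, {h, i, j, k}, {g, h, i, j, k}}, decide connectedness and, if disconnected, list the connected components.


(X, τ) is connected.

Find clopen sets (U ∈ τ with X ∖ U ∈ τ):
  U = ∅, X ∖ U = {g, h, i, j, k} — both open, so U is clopen.
  U = {g, h, i, j, k}, X ∖ U = ∅ — both open, so U is clopen.
Only trivial clopens (∅ and X) exist, so (X, τ) is connected.
Compute connected components by grouping points that agree on all clopens:
  component: {g, h, i, j, k}


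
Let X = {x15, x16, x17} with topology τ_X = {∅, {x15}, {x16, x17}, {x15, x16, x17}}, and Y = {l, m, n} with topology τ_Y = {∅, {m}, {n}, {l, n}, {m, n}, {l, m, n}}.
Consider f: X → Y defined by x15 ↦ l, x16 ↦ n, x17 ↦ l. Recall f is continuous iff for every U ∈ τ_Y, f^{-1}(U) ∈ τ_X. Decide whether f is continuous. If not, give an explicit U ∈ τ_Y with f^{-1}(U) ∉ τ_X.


f is NOT continuous.

Compute f^{-1}(U) for each U ∈ τ_Y:
  U = ∅: f^{-1}(U) = ∅ ∈ τ_X ✓.
  U = {m}: f^{-1}(U) = ∅ ∈ τ_X ✓.
  U = {n}: f^{-1}(U) = {x16} ∉ τ_X ✗.
  U = {l, n}: f^{-1}(U) = {x15, x16, x17} ∈ τ_X ✓.
  U = {m, n}: f^{-1}(U) = {x16} ∉ τ_X ✗.
  U = {l, m, n}: f^{-1}(U) = {x15, x16, x17} ∈ τ_X ✓.
Found U = {n} with f^{-1}(U) = {x16} not in τ_X. Therefore f is NOT continuous.


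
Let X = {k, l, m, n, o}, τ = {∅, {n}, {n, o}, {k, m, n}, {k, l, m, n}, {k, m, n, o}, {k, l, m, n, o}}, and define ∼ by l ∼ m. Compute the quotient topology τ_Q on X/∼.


X/∼ = {[k], [l=m], [n], [o]}; |τ_Q| = 5.

Equivalence classes: [k], [l=m], [n], [o].
Quotient map π: X → X/∼ sends k ↦ [k], l ↦ [l=m], m ↦ [l=m], n ↦ [n], o ↦ [o].
For each subset V ⊆ X/∼, compute π^{-1}(V) ⊆ X and check whether π^{-1}(V) ∈ τ. V is open in τ_Q iff π^{-1}(V) ∈ τ.
  V = {}: π^{-1}(V) = ∅ ∈ τ ✓.
  V = {[k]}: π^{-1}(V) = {k} ∉ τ ✗.
  V = {[l=m]}: π^{-1}(V) = {l, m} ∉ τ ✗.
  V = {[k], [l=m]}: π^{-1}(V) = {k, l, m} ∉ τ ✗.
  V = {[n]}: π^{-1}(V) = {n} ∈ τ ✓.
  V = {[k], [n]}: π^{-1}(V) = {k, n} ∉ τ ✗.
  V = {[l=m], [n]}: π^{-1}(V) = {l, m, n} ∉ τ ✗.
  V = {[k], [l=m], [n]}: π^{-1}(V) = {k, l, m, n} ∈ τ ✓.
  V = {[o]}: π^{-1}(V) = {o} ∉ τ ✗.
  V = {[k], [o]}: π^{-1}(V) = {k, o} ∉ τ ✗.
  V = {[l=m], [o]}: π^{-1}(V) = {l, m, o} ∉ τ ✗.
  V = {[k], [l=m], [o]}: π^{-1}(V) = {k, l, m, o} ∉ τ ✗.
  V = {[n], [o]}: π^{-1}(V) = {n, o} ∈ τ ✓.
  V = {[k], [n], [o]}: π^{-1}(V) = {k, n, o} ∉ τ ✗.
  V = {[l=m], [n], [o]}: π^{-1}(V) = {l, m, n, o} ∉ τ ✗.
  V = {[k], [l=m], [n], [o]}: π^{-1}(V) = {k, l, m, n, o} ∈ τ ✓.
Open sets in the quotient: τ_Q = {{}, {[n]}, {[k], [l=m], [n]}, {[n], [o]}, {[k], [l=m], [n], [o]}} (5 elements).


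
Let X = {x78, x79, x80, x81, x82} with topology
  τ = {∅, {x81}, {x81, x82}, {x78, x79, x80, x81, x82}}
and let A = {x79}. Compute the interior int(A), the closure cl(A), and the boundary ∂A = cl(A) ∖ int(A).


int(A) = ∅, cl(A) = {x78, x79, x80}, ∂A = {x78, x79, x80}.

Closed sets in (X, τ) are complements of opens:
  closed(X, τ) = {∅, {x78, x79, x80}, {x78, x79, x80, x82}, {x78, x79, x80, x81, x82}}.
int(A) = ⋃ {U ∈ τ : U ⊆ A}. Opens contained in A: ∅.
Taking the union of these: int(A) = ∅.
cl(A) = ⋂ {C closed : A ⊆ C}. Closed sets containing A: {x78, x79, x80}, {x78, x79, x80, x82}, {x78, x79, x80, x81, x82}.
Intersecting these: cl(A) = {x78, x79, x80}.
∂A = cl(A) ∖ int(A) = {x78, x79, x80} ∖ ∅ = {x78, x79, x80}.


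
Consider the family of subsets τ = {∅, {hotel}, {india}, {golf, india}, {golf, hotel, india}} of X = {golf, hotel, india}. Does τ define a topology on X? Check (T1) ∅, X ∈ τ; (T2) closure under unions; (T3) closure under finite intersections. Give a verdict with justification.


τ is NOT a topology on X.

Axiom (T1): ∅ ∈ τ? Yes; X ∈ τ? Yes.
Axiom (T2/T3): check pairwise unions and intersections of members of τ.
Counterexample for (T2): {hotel} ∪ {india} = {hotel, india} ∉ τ. Therefore τ is NOT a topology.


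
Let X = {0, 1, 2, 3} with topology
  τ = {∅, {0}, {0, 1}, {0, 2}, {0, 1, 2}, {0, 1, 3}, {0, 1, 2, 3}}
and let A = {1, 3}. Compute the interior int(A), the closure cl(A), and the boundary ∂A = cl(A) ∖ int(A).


int(A) = ∅, cl(A) = {1, 3}, ∂A = {1, 3}.

Closed sets in (X, τ) are complements of opens:
  closed(X, τ) = {∅, {2}, {3}, {1, 3}, {2, 3}, {1, 2, 3}, {0, 1, 2, 3}}.
int(A) = ⋃ {U ∈ τ : U ⊆ A}. Opens contained in A: ∅.
Taking the union of these: int(A) = ∅.
cl(A) = ⋂ {C closed : A ⊆ C}. Closed sets containing A: {1, 3}, {1, 2, 3}, {0, 1, 2, 3}.
Intersecting these: cl(A) = {1, 3}.
∂A = cl(A) ∖ int(A) = {1, 3} ∖ ∅ = {1, 3}.


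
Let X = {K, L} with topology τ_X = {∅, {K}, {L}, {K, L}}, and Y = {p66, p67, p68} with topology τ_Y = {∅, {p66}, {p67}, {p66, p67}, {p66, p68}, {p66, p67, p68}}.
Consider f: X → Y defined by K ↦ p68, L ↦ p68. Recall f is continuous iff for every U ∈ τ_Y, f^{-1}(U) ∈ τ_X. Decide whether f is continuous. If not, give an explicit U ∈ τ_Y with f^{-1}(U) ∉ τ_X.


f IS continuous.

Compute f^{-1}(U) for each U ∈ τ_Y:
  U = ∅: f^{-1}(U) = ∅ ∈ τ_X ✓.
  U = {p66}: f^{-1}(U) = ∅ ∈ τ_X ✓.
  U = {p67}: f^{-1}(U) = ∅ ∈ τ_X ✓.
  U = {p66, p67}: f^{-1}(U) = ∅ ∈ τ_X ✓.
  U = {p66, p68}: f^{-1}(U) = {K, L} ∈ τ_X ✓.
  U = {p66, p67, p68}: f^{-1}(U) = {K, L} ∈ τ_X ✓.
Every preimage lies in τ_X, so f IS continuous.


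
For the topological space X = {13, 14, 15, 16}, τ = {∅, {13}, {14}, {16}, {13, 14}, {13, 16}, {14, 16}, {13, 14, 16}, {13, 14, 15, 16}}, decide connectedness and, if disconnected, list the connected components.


(X, τ) is connected.

Find clopen sets (U ∈ τ with X ∖ U ∈ τ):
  U = ∅, X ∖ U = {13, 14, 15, 16} — both open, so U is clopen.
  U = {13, 14, 15, 16}, X ∖ U = ∅ — both open, so U is clopen.
Only trivial clopens (∅ and X) exist, so (X, τ) is connected.
Compute connected components by grouping points that agree on all clopens:
  component: {13, 14, 15, 16}


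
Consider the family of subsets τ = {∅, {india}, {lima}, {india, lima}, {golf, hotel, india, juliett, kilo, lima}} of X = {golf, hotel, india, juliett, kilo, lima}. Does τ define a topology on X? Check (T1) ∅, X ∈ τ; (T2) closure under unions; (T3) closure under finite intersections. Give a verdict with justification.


τ IS a topology on X.

Axiom (T1): ∅ ∈ τ? Yes; X ∈ τ? Yes.
Axiom (T2/T3): check pairwise unions and intersections of members of τ.
All pairwise intersections and unions checked — each lies in τ. Therefore τ satisfies (T1), (T2), (T3): it IS a topology on X.


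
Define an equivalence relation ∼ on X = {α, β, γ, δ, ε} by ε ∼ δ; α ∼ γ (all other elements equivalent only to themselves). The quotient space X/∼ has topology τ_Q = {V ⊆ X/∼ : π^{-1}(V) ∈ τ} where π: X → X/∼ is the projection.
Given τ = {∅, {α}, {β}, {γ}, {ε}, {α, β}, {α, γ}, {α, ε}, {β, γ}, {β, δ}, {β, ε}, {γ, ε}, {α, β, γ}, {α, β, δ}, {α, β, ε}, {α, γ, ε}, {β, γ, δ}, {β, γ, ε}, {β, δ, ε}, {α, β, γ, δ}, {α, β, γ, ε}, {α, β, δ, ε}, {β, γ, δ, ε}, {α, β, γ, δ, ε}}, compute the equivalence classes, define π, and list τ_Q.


X/∼ = {[α=γ], [β], [δ=ε]}; |τ_Q| = 6.

Equivalence classes: [α=γ], [β], [δ=ε].
Quotient map π: X → X/∼ sends α ↦ [α=γ], β ↦ [β], γ ↦ [α=γ], δ ↦ [δ=ε], ε ↦ [δ=ε].
For each subset V ⊆ X/∼, compute π^{-1}(V) ⊆ X and check whether π^{-1}(V) ∈ τ. V is open in τ_Q iff π^{-1}(V) ∈ τ.
  V = {}: π^{-1}(V) = ∅ ∈ τ ✓.
  V = {[α=γ]}: π^{-1}(V) = {α, γ} ∈ τ ✓.
  V = {[β]}: π^{-1}(V) = {β} ∈ τ ✓.
  V = {[α=γ], [β]}: π^{-1}(V) = {α, β, γ} ∈ τ ✓.
  V = {[δ=ε]}: π^{-1}(V) = {δ, ε} ∉ τ ✗.
  V = {[α=γ], [δ=ε]}: π^{-1}(V) = {α, γ, δ, ε} ∉ τ ✗.
  V = {[β], [δ=ε]}: π^{-1}(V) = {β, δ, ε} ∈ τ ✓.
  V = {[α=γ], [β], [δ=ε]}: π^{-1}(V) = {α, β, γ, δ, ε} ∈ τ ✓.
Open sets in the quotient: τ_Q = {{}, {[α=γ]}, {[β]}, {[α=γ], [β]}, {[β], [δ=ε]}, {[α=γ], [β], [δ=ε]}} (6 elements).


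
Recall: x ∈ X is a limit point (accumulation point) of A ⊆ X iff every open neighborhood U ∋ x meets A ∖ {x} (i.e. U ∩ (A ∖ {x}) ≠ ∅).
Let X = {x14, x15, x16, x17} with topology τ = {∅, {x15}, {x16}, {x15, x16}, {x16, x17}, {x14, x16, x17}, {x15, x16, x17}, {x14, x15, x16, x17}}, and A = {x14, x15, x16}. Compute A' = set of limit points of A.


A' = {x14, x17}

For each x ∈ X, list the open sets U ∈ τ with x ∈ U, then check whether U ∩ (A ∖ {x}) ≠ ∅ for every such U.
  x = x14: opens ∋ x are {x14, x16, x17}, {x14, x15, x16, x17}; each meets A ∖ {x14}, so x IS a limit point.
  x = x15: open {x15} ∋ x has {x15} ∩ (A ∖ {x15}) = ∅, so x is NOT a limit point.
  x = x16: open {x16} ∋ x has {x16} ∩ (A ∖ {x16}) = ∅, so x is NOT a limit point.
  x = x17: opens ∋ x are {x16, x17}, {x14, x16, x17}, {x15, x16, x17}, {x14, x15, x16, x17}; each meets A ∖ {x17}, so x IS a limit point.
Collecting: A' = {x14, x17}.


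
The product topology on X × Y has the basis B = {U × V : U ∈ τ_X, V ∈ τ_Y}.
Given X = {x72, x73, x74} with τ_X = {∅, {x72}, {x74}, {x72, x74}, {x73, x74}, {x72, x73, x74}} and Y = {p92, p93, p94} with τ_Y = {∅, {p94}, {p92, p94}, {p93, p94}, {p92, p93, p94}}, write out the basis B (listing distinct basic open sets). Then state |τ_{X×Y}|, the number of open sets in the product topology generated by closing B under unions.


Basis B = {∅ × ∅, {x72} × {p94}, {x74} × {p94}, {x72} × {p92, p94}, {x72} × {p93, p94}, {x72, x74} × {p94}, {x73, x74} × {p94}, {x74} × {p92, p94}, {x74} × {p93, p94}, {x72} × {p92, p93, p94}, {x72, x73, x74} × {p94}, {x74} × {p92, p93, p94}, {x72, x74} × {p92, p94}, {x72, x74} × {p93, p94}, {x73, x74} × {p92, p94}, {x73, x74} × {p93, p94}, {x72, x74} × {p92, p93, p94}, {x72, x73, x74} × {p92, p94}, {x72, x73, x74} × {p93, p94}, {x73, x74} × {p92, p93, p94}, {x72, x73, x74} × {p92, p93, p94}}; |τ_{X×Y}| = 70.

Enumerate products U × V with U ∈ τ_X, V ∈ τ_Y (deduplicated):
  ∅ × ∅ = {} (∅)
  {x72} × {p94} = {(x72,p94)}
  {x74} × {p94} = {(x74,p94)}
  {x72} × {p92, p94} = {(x72,p92), (x72,p94)}
  {x72} × {p93, p94} = {(x72,p93), (x72,p94)}
  {x72, x74} × {p94} = {(x72,p94), (x74,p94)}
  {x73, x74} × {p94} = {(x73,p94), (x74,p94)}
  {x74} × {p92, p94} = {(x74,p92), (x74,p94)}
  {x74} × {p93, p94} = {(x74,p93), (x74,p94)}
  {x72} × {p92, p93, p94} = {(x72,p92), (x72,p93), (x72,p94)}
  {x72, x73, x74} × {p94} = {(x72,p94), (x73,p94), (x74,p94)}
  {x74} × {p92, p93, p94} = {(x74,p92), (x74,p93), (x74,p94)}
  {x72, x74} × {p92, p94} = {(x72,p92), (x72,p94), (x74,p92), (x74,p94)}
  {x72, x74} × {p93, p94} = {(x72,p93), (x72,p94), (x74,p93), (x74,p94)}
  {x73, x74} × {p92, p94} = {(x73,p92), (x73,p94), (x74,p92), (x74,p94)}
  {x73, x74} × {p93, p94} = {(x73,p93), (x73,p94), (x74,p93), (x74,p94)}
  {x72, x74} × {p92, p93, p94} = {(x72,p92), (x72,p93), (x72,p94), (x74,p92), (x74,p93), (x74,p94)}
  {x72, x73, x74} × {p92, p94} = {(x72,p92), (x72,p94), (x73,p92), (x73,p94), (x74,p92), (x74,p94)}
  {x72, x73, x74} × {p93, p94} = {(x72,p93), (x72,p94), (x73,p93), (x73,p94), (x74,p93), (x74,p94)}
  {x73, x74} × {p92, p93, p94} = {(x73,p92), (x73,p93), (x73,p94), (x74,p92), (x74,p93), (x74,p94)}
  {x72, x73, x74} × {p92, p93, p94} = {(x72,p92), (x72,p93), (x72,p94), (x73,p92), (x73,p93), (x73,p94), (x74,p92), (x74,p93), (x74,p94)}
These 21 distinct sets form the basis B.
Close under arbitrary unions to get τ_{X×Y}; counting gives |τ_{X×Y}| = 70.


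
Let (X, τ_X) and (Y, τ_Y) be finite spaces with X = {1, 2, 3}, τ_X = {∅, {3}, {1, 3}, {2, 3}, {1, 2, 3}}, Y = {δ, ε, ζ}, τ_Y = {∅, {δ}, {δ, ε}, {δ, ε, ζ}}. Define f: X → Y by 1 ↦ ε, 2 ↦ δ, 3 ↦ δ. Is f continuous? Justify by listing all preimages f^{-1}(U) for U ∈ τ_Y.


f IS continuous.

Compute f^{-1}(U) for each U ∈ τ_Y:
  U = ∅: f^{-1}(U) = ∅ ∈ τ_X ✓.
  U = {δ}: f^{-1}(U) = {2, 3} ∈ τ_X ✓.
  U = {δ, ε}: f^{-1}(U) = {1, 2, 3} ∈ τ_X ✓.
  U = {δ, ε, ζ}: f^{-1}(U) = {1, 2, 3} ∈ τ_X ✓.
Every preimage lies in τ_X, so f IS continuous.


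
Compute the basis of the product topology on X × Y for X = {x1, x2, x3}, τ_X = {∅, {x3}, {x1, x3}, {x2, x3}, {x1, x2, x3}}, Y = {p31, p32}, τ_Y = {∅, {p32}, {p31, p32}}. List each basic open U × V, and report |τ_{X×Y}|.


Basis B = {∅ × ∅, {x3} × {p32}, {x1, x3} × {p32}, {x2, x3} × {p32}, {x3} × {p31, p32}, {x1, x2, x3} × {p32}, {x1, x3} × {p31, p32}, {x2, x3} × {p31, p32}, {x1, x2, x3} × {p31, p32}}; |τ_{X×Y}| = 14.

Enumerate products U × V with U ∈ τ_X, V ∈ τ_Y (deduplicated):
  ∅ × ∅ = {} (∅)
  {x3} × {p32} = {(x3,p32)}
  {x1, x3} × {p32} = {(x1,p32), (x3,p32)}
  {x2, x3} × {p32} = {(x2,p32), (x3,p32)}
  {x3} × {p31, p32} = {(x3,p31), (x3,p32)}
  {x1, x2, x3} × {p32} = {(x1,p32), (x2,p32), (x3,p32)}
  {x1, x3} × {p31, p32} = {(x1,p31), (x1,p32), (x3,p31), (x3,p32)}
  {x2, x3} × {p31, p32} = {(x2,p31), (x2,p32), (x3,p31), (x3,p32)}
  {x1, x2, x3} × {p31, p32} = {(x1,p31), (x1,p32), (x2,p31), (x2,p32), (x3,p31), (x3,p32)}
These 9 distinct sets form the basis B.
Close under arbitrary unions to get τ_{X×Y}; counting gives |τ_{X×Y}| = 14.


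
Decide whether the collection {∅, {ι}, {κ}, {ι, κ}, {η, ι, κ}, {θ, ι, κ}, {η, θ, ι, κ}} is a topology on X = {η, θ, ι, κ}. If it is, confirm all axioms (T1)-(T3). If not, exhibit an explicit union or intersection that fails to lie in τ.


τ IS a topology on X.

Axiom (T1): ∅ ∈ τ? Yes; X ∈ τ? Yes.
Axiom (T2/T3): check pairwise unions and intersections of members of τ.
All pairwise intersections and unions checked — each lies in τ. Therefore τ satisfies (T1), (T2), (T3): it IS a topology on X.


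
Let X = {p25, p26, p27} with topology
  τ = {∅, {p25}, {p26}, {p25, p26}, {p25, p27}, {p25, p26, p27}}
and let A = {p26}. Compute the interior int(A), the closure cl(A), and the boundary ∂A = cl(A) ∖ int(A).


int(A) = {p26}, cl(A) = {p26}, ∂A = ∅.

Closed sets in (X, τ) are complements of opens:
  closed(X, τ) = {∅, {p26}, {p27}, {p25, p27}, {p26, p27}, {p25, p26, p27}}.
int(A) = ⋃ {U ∈ τ : U ⊆ A}. Opens contained in A: ∅, {p26}.
Taking the union of these: int(A) = {p26}.
cl(A) = ⋂ {C closed : A ⊆ C}. Closed sets containing A: {p26}, {p26, p27}, {p25, p26, p27}.
Intersecting these: cl(A) = {p26}.
∂A = cl(A) ∖ int(A) = {p26} ∖ {p26} = ∅.


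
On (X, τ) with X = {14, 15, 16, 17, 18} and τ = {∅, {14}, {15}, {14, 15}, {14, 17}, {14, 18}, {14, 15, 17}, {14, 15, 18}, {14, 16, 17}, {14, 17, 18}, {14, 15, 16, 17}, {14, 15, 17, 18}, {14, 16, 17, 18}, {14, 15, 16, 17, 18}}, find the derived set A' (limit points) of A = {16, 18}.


A' = ∅

For each x ∈ X, list the open sets U ∈ τ with x ∈ U, then check whether U ∩ (A ∖ {x}) ≠ ∅ for every such U.
  x = 14: open {14} ∋ x has {14} ∩ (A ∖ {14}) = ∅, so x is NOT a limit point.
  x = 15: open {15} ∋ x has {15} ∩ (A ∖ {15}) = ∅, so x is NOT a limit point.
  x = 16: open {14, 16, 17} ∋ x has {14, 16, 17} ∩ (A ∖ {16}) = ∅, so x is NOT a limit point.
  x = 17: open {14, 17} ∋ x has {14, 17} ∩ (A ∖ {17}) = ∅, so x is NOT a limit point.
  x = 18: open {14, 18} ∋ x has {14, 18} ∩ (A ∖ {18}) = ∅, so x is NOT a limit point.
Collecting: A' = ∅.


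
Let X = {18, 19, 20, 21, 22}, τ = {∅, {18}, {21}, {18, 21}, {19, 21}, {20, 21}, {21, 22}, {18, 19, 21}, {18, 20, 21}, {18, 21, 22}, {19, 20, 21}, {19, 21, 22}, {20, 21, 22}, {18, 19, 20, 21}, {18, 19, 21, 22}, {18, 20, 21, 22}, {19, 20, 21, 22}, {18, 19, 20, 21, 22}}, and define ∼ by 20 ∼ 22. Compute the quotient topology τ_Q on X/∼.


X/∼ = {[18], [19], [20=22], [21]}; |τ_Q| = 10.

Equivalence classes: [18], [19], [20=22], [21].
Quotient map π: X → X/∼ sends 18 ↦ [18], 19 ↦ [19], 20 ↦ [20=22], 21 ↦ [21], 22 ↦ [20=22].
For each subset V ⊆ X/∼, compute π^{-1}(V) ⊆ X and check whether π^{-1}(V) ∈ τ. V is open in τ_Q iff π^{-1}(V) ∈ τ.
  V = {}: π^{-1}(V) = ∅ ∈ τ ✓.
  V = {[18]}: π^{-1}(V) = {18} ∈ τ ✓.
  V = {[19]}: π^{-1}(V) = {19} ∉ τ ✗.
  V = {[18], [19]}: π^{-1}(V) = {18, 19} ∉ τ ✗.
  V = {[20=22]}: π^{-1}(V) = {20, 22} ∉ τ ✗.
  V = {[18], [20=22]}: π^{-1}(V) = {18, 20, 22} ∉ τ ✗.
  V = {[19], [20=22]}: π^{-1}(V) = {19, 20, 22} ∉ τ ✗.
  V = {[18], [19], [20=22]}: π^{-1}(V) = {18, 19, 20, 22} ∉ τ ✗.
  V = {[21]}: π^{-1}(V) = {21} ∈ τ ✓.
  V = {[18], [21]}: π^{-1}(V) = {18, 21} ∈ τ ✓.
  V = {[19], [21]}: π^{-1}(V) = {19, 21} ∈ τ ✓.
  V = {[18], [19], [21]}: π^{-1}(V) = {18, 19, 21} ∈ τ ✓.
  V = {[20=22], [21]}: π^{-1}(V) = {20, 21, 22} ∈ τ ✓.
  V = {[18], [20=22], [21]}: π^{-1}(V) = {18, 20, 21, 22} ∈ τ ✓.
  V = {[19], [20=22], [21]}: π^{-1}(V) = {19, 20, 21, 22} ∈ τ ✓.
  V = {[18], [19], [20=22], [21]}: π^{-1}(V) = {18, 19, 20, 21, 22} ∈ τ ✓.
Open sets in the quotient: τ_Q = {{}, {[18]}, {[21]}, {[18], [21]}, {[19], [21]}, {[18], [19], [21]}, {[20=22], [21]}, {[18], [20=22], [21]}, {[19], [20=22], [21]}, {[18], [19], [20=22], [21]}} (10 elements).


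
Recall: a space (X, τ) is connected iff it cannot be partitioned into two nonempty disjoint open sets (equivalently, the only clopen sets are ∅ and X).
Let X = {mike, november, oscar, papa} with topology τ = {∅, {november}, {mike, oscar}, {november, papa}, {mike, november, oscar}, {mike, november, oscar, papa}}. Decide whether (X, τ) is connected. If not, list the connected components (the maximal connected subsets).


(X, τ) is disconnected; components = [{mike, oscar}, {november, papa}].

Find clopen sets (U ∈ τ with X ∖ U ∈ τ):
  U = ∅, X ∖ U = {mike, november, oscar, papa} — both open, so U is clopen.
  U = {mike, oscar}, X ∖ U = {november, papa} — both open, so U is clopen.
  U = {november, papa}, X ∖ U = {mike, oscar} — both open, so U is clopen.
  U = {mike, november, oscar, papa}, X ∖ U = ∅ — both open, so U is clopen.
Nontrivial clopen(s) exist: e.g. {november, papa}. So (X, τ) is disconnected.
Compute connected components by grouping points that agree on all clopens:
  component: {mike, oscar}
  component: {november, papa}


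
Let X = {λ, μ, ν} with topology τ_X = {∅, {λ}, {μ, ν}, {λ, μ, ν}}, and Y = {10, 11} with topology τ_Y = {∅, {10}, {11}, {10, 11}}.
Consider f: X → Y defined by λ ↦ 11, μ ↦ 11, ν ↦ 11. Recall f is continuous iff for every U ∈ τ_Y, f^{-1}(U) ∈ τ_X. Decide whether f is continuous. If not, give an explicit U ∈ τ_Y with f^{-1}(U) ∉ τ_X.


f IS continuous.

Compute f^{-1}(U) for each U ∈ τ_Y:
  U = ∅: f^{-1}(U) = ∅ ∈ τ_X ✓.
  U = {10}: f^{-1}(U) = ∅ ∈ τ_X ✓.
  U = {11}: f^{-1}(U) = {λ, μ, ν} ∈ τ_X ✓.
  U = {10, 11}: f^{-1}(U) = {λ, μ, ν} ∈ τ_X ✓.
Every preimage lies in τ_X, so f IS continuous.


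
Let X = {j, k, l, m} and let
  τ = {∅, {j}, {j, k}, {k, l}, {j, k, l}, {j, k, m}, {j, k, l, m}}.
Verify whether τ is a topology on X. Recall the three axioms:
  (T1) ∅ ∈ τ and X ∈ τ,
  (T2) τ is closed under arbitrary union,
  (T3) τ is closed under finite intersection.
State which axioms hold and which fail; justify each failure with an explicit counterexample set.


τ is NOT a topology on X.

Axiom (T1): ∅ ∈ τ? Yes; X ∈ τ? Yes.
Axiom (T2/T3): check pairwise unions and intersections of members of τ.
Counterexample for (T3): {j, k} ∩ {k, l} = {k} ∉ τ. Therefore τ is NOT a topology.


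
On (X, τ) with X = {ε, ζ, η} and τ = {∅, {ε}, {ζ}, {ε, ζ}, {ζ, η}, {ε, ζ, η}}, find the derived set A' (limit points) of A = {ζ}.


A' = {η}

For each x ∈ X, list the open sets U ∈ τ with x ∈ U, then check whether U ∩ (A ∖ {x}) ≠ ∅ for every such U.
  x = ε: open {ε} ∋ x has {ε} ∩ (A ∖ {ε}) = ∅, so x is NOT a limit point.
  x = ζ: open {ζ} ∋ x has {ζ} ∩ (A ∖ {ζ}) = ∅, so x is NOT a limit point.
  x = η: opens ∋ x are {ζ, η}, {ε, ζ, η}; each meets A ∖ {η}, so x IS a limit point.
Collecting: A' = {η}.


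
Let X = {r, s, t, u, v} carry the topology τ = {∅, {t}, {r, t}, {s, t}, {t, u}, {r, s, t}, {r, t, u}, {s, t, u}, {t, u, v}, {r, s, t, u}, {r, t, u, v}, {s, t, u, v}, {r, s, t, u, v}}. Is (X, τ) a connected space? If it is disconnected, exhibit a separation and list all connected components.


(X, τ) is connected.

Find clopen sets (U ∈ τ with X ∖ U ∈ τ):
  U = ∅, X ∖ U = {r, s, t, u, v} — both open, so U is clopen.
  U = {r, s, t, u, v}, X ∖ U = ∅ — both open, so U is clopen.
Only trivial clopens (∅ and X) exist, so (X, τ) is connected.
Compute connected components by grouping points that agree on all clopens:
  component: {r, s, t, u, v}


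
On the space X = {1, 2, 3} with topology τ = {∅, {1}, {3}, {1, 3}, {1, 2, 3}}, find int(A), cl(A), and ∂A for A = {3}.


int(A) = {3}, cl(A) = {2, 3}, ∂A = {2}.

Closed sets in (X, τ) are complements of opens:
  closed(X, τ) = {∅, {2}, {1, 2}, {2, 3}, {1, 2, 3}}.
int(A) = ⋃ {U ∈ τ : U ⊆ A}. Opens contained in A: ∅, {3}.
Taking the union of these: int(A) = {3}.
cl(A) = ⋂ {C closed : A ⊆ C}. Closed sets containing A: {2, 3}, {1, 2, 3}.
Intersecting these: cl(A) = {2, 3}.
∂A = cl(A) ∖ int(A) = {2, 3} ∖ {3} = {2}.


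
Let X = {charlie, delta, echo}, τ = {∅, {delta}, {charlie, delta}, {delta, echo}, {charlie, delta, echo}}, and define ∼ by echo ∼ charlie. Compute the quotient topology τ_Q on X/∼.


X/∼ = {[charlie=echo], [delta]}; |τ_Q| = 3.

Equivalence classes: [charlie=echo], [delta].
Quotient map π: X → X/∼ sends charlie ↦ [charlie=echo], delta ↦ [delta], echo ↦ [charlie=echo].
For each subset V ⊆ X/∼, compute π^{-1}(V) ⊆ X and check whether π^{-1}(V) ∈ τ. V is open in τ_Q iff π^{-1}(V) ∈ τ.
  V = {}: π^{-1}(V) = ∅ ∈ τ ✓.
  V = {[charlie=echo]}: π^{-1}(V) = {charlie, echo} ∉ τ ✗.
  V = {[delta]}: π^{-1}(V) = {delta} ∈ τ ✓.
  V = {[charlie=echo], [delta]}: π^{-1}(V) = {charlie, delta, echo} ∈ τ ✓.
Open sets in the quotient: τ_Q = {{}, {[delta]}, {[charlie=echo], [delta]}} (3 elements).


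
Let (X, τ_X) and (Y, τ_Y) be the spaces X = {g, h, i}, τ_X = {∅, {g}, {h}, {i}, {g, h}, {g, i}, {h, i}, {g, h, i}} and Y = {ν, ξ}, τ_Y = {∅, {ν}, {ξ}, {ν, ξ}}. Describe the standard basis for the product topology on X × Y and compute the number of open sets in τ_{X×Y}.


Basis B = {∅ × ∅, {g} × {ν}, {g} × {ξ}, {h} × {ν}, {h} × {ξ}, {i} × {ν}, {i} × {ξ}, {g} × {ν, ξ}, {g, h} × {ν}, {g, i} × {ν}, {g, h} × {ξ}, {g, i} × {ξ}, {h} × {ν, ξ}, {h, i} × {ν}, {h, i} × {ξ}, {i} × {ν, ξ}, {g, h, i} × {ν}, {g, h, i} × {ξ}, {g, h} × {ν, ξ}, {g, i} × {ν, ξ}, {h, i} × {ν, ξ}, {g, h, i} × {ν, ξ}}; |τ_{X×Y}| = 64.

Enumerate products U × V with U ∈ τ_X, V ∈ τ_Y (deduplicated):
  ∅ × ∅ = {} (∅)
  {g} × {ν} = {(g,ν)}
  {g} × {ξ} = {(g,ξ)}
  {h} × {ν} = {(h,ν)}
  {h} × {ξ} = {(h,ξ)}
  {i} × {ν} = {(i,ν)}
  {i} × {ξ} = {(i,ξ)}
  {g} × {ν, ξ} = {(g,ν), (g,ξ)}
  {g, h} × {ν} = {(g,ν), (h,ν)}
  {g, i} × {ν} = {(g,ν), (i,ν)}
  {g, h} × {ξ} = {(g,ξ), (h,ξ)}
  {g, i} × {ξ} = {(g,ξ), (i,ξ)}
  {h} × {ν, ξ} = {(h,ν), (h,ξ)}
  {h, i} × {ν} = {(h,ν), (i,ν)}
  {h, i} × {ξ} = {(h,ξ), (i,ξ)}
  {i} × {ν, ξ} = {(i,ν), (i,ξ)}
  {g, h, i} × {ν} = {(g,ν), (h,ν), (i,ν)}
  {g, h, i} × {ξ} = {(g,ξ), (h,ξ), (i,ξ)}
  {g, h} × {ν, ξ} = {(g,ν), (g,ξ), (h,ν), (h,ξ)}
  {g, i} × {ν, ξ} = {(g,ν), (g,ξ), (i,ν), (i,ξ)}
  {h, i} × {ν, ξ} = {(h,ν), (h,ξ), (i,ν), (i,ξ)}
  {g, h, i} × {ν, ξ} = {(g,ν), (g,ξ), (h,ν), (h,ξ), (i,ν), (i,ξ)}
These 22 distinct sets form the basis B.
Close under arbitrary unions to get τ_{X×Y}; counting gives |τ_{X×Y}| = 64.


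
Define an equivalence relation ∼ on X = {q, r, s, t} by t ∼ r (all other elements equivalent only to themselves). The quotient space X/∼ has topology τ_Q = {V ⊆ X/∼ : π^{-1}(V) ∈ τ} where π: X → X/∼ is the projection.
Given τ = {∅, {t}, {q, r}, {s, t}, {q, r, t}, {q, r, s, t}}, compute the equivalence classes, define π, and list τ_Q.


X/∼ = {[q], [r=t], [s]}; |τ_Q| = 3.

Equivalence classes: [q], [r=t], [s].
Quotient map π: X → X/∼ sends q ↦ [q], r ↦ [r=t], s ↦ [s], t ↦ [r=t].
For each subset V ⊆ X/∼, compute π^{-1}(V) ⊆ X and check whether π^{-1}(V) ∈ τ. V is open in τ_Q iff π^{-1}(V) ∈ τ.
  V = {}: π^{-1}(V) = ∅ ∈ τ ✓.
  V = {[q]}: π^{-1}(V) = {q} ∉ τ ✗.
  V = {[r=t]}: π^{-1}(V) = {r, t} ∉ τ ✗.
  V = {[q], [r=t]}: π^{-1}(V) = {q, r, t} ∈ τ ✓.
  V = {[s]}: π^{-1}(V) = {s} ∉ τ ✗.
  V = {[q], [s]}: π^{-1}(V) = {q, s} ∉ τ ✗.
  V = {[r=t], [s]}: π^{-1}(V) = {r, s, t} ∉ τ ✗.
  V = {[q], [r=t], [s]}: π^{-1}(V) = {q, r, s, t} ∈ τ ✓.
Open sets in the quotient: τ_Q = {{}, {[q], [r=t]}, {[q], [r=t], [s]}} (3 elements).


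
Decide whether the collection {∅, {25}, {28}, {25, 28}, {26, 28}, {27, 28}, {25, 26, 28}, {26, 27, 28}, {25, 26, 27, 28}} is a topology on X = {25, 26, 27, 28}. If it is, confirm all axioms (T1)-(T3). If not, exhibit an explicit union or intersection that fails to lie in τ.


τ is NOT a topology on X.

Axiom (T1): ∅ ∈ τ? Yes; X ∈ τ? Yes.
Axiom (T2/T3): check pairwise unions and intersections of members of τ.
Counterexample for (T2): {25} ∪ {27, 28} = {25, 27, 28} ∉ τ. Therefore τ is NOT a topology.


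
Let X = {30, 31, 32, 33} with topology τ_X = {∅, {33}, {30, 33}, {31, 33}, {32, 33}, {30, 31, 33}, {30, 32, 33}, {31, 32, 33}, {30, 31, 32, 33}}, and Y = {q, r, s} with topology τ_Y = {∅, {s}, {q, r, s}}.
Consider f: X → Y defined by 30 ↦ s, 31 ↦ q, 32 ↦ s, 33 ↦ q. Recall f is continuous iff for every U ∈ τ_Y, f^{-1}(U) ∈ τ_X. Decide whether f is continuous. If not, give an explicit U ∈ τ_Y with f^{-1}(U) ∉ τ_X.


f is NOT continuous.

Compute f^{-1}(U) for each U ∈ τ_Y:
  U = ∅: f^{-1}(U) = ∅ ∈ τ_X ✓.
  U = {s}: f^{-1}(U) = {30, 32} ∉ τ_X ✗.
  U = {q, r, s}: f^{-1}(U) = {30, 31, 32, 33} ∈ τ_X ✓.
Found U = {s} with f^{-1}(U) = {30, 32} not in τ_X. Therefore f is NOT continuous.


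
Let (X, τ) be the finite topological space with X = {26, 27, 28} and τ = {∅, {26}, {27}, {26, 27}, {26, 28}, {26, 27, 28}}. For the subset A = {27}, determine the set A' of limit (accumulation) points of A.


A' = ∅

For each x ∈ X, list the open sets U ∈ τ with x ∈ U, then check whether U ∩ (A ∖ {x}) ≠ ∅ for every such U.
  x = 26: open {26} ∋ x has {26} ∩ (A ∖ {26}) = ∅, so x is NOT a limit point.
  x = 27: open {27} ∋ x has {27} ∩ (A ∖ {27}) = ∅, so x is NOT a limit point.
  x = 28: open {26, 28} ∋ x has {26, 28} ∩ (A ∖ {28}) = ∅, so x is NOT a limit point.
Collecting: A' = ∅.


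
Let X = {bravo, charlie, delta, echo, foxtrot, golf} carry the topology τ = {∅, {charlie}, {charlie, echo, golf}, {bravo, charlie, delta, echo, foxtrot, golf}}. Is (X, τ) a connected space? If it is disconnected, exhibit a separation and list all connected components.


(X, τ) is connected.

Find clopen sets (U ∈ τ with X ∖ U ∈ τ):
  U = ∅, X ∖ U = {bravo, charlie, delta, echo, foxtrot, golf} — both open, so U is clopen.
  U = {bravo, charlie, delta, echo, foxtrot, golf}, X ∖ U = ∅ — both open, so U is clopen.
Only trivial clopens (∅ and X) exist, so (X, τ) is connected.
Compute connected components by grouping points that agree on all clopens:
  component: {bravo, charlie, delta, echo, foxtrot, golf}


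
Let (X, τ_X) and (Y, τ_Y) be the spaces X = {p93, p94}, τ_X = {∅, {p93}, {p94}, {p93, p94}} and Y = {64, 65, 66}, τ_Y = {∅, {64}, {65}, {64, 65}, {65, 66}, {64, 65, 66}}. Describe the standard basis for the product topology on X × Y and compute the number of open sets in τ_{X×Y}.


Basis B = {∅ × ∅, {p93} × {64}, {p93} × {65}, {p94} × {64}, {p94} × {65}, {p93} × {64, 65}, {p93, p94} × {64}, {p93} × {65, 66}, {p93, p94} × {65}, {p94} × {64, 65}, {p94} × {65, 66}, {p93} × {64, 65, 66}, {p94} × {64, 65, 66}, {p93, p94} × {64, 65}, {p93, p94} × {65, 66}, {p93, p94} × {64, 65, 66}}; |τ_{X×Y}| = 36.

Enumerate products U × V with U ∈ τ_X, V ∈ τ_Y (deduplicated):
  ∅ × ∅ = {} (∅)
  {p93} × {64} = {(p93,64)}
  {p93} × {65} = {(p93,65)}
  {p94} × {64} = {(p94,64)}
  {p94} × {65} = {(p94,65)}
  {p93} × {64, 65} = {(p93,64), (p93,65)}
  {p93, p94} × {64} = {(p93,64), (p94,64)}
  {p93} × {65, 66} = {(p93,65), (p93,66)}
  {p93, p94} × {65} = {(p93,65), (p94,65)}
  {p94} × {64, 65} = {(p94,64), (p94,65)}
  {p94} × {65, 66} = {(p94,65), (p94,66)}
  {p93} × {64, 65, 66} = {(p93,64), (p93,65), (p93,66)}
  {p94} × {64, 65, 66} = {(p94,64), (p94,65), (p94,66)}
  {p93, p94} × {64, 65} = {(p93,64), (p93,65), (p94,64), (p94,65)}
  {p93, p94} × {65, 66} = {(p93,65), (p93,66), (p94,65), (p94,66)}
  {p93, p94} × {64, 65, 66} = {(p93,64), (p93,65), (p93,66), (p94,64), (p94,65), (p94,66)}
These 16 distinct sets form the basis B.
Close under arbitrary unions to get τ_{X×Y}; counting gives |τ_{X×Y}| = 36.


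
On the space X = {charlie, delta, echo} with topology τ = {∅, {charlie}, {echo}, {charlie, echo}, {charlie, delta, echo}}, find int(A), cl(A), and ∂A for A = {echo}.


int(A) = {echo}, cl(A) = {delta, echo}, ∂A = {delta}.

Closed sets in (X, τ) are complements of opens:
  closed(X, τ) = {∅, {delta}, {charlie, delta}, {delta, echo}, {charlie, delta, echo}}.
int(A) = ⋃ {U ∈ τ : U ⊆ A}. Opens contained in A: ∅, {echo}.
Taking the union of these: int(A) = {echo}.
cl(A) = ⋂ {C closed : A ⊆ C}. Closed sets containing A: {delta, echo}, {charlie, delta, echo}.
Intersecting these: cl(A) = {delta, echo}.
∂A = cl(A) ∖ int(A) = {delta, echo} ∖ {echo} = {delta}.


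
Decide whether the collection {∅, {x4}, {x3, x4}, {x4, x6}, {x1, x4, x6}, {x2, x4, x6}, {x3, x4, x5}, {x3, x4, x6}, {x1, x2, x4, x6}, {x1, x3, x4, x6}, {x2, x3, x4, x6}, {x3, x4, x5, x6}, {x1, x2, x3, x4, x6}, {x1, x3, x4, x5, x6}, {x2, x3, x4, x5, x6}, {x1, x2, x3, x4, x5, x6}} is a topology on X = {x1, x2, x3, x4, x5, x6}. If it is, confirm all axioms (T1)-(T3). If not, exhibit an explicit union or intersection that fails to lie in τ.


τ IS a topology on X.

Axiom (T1): ∅ ∈ τ? Yes; X ∈ τ? Yes.
Axiom (T2/T3): check pairwise unions and intersections of members of τ.
All pairwise intersections and unions checked — each lies in τ. Therefore τ satisfies (T1), (T2), (T3): it IS a topology on X.


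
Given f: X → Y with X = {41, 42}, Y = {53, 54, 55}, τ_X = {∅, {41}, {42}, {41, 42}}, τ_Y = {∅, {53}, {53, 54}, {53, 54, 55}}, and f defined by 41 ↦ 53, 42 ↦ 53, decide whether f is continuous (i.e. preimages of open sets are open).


f IS continuous.

Compute f^{-1}(U) for each U ∈ τ_Y:
  U = ∅: f^{-1}(U) = ∅ ∈ τ_X ✓.
  U = {53}: f^{-1}(U) = {41, 42} ∈ τ_X ✓.
  U = {53, 54}: f^{-1}(U) = {41, 42} ∈ τ_X ✓.
  U = {53, 54, 55}: f^{-1}(U) = {41, 42} ∈ τ_X ✓.
Every preimage lies in τ_X, so f IS continuous.


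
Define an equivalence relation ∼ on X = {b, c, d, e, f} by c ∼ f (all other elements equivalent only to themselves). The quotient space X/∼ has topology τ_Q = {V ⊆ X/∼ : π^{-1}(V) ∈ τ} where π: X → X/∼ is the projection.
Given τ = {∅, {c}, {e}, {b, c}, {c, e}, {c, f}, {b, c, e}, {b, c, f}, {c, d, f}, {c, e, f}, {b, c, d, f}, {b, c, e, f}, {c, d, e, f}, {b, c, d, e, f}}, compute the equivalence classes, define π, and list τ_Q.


X/∼ = {[b], [c=f], [d], [e]}; |τ_Q| = 10.

Equivalence classes: [b], [c=f], [d], [e].
Quotient map π: X → X/∼ sends b ↦ [b], c ↦ [c=f], d ↦ [d], e ↦ [e], f ↦ [c=f].
For each subset V ⊆ X/∼, compute π^{-1}(V) ⊆ X and check whether π^{-1}(V) ∈ τ. V is open in τ_Q iff π^{-1}(V) ∈ τ.
  V = {}: π^{-1}(V) = ∅ ∈ τ ✓.
  V = {[b]}: π^{-1}(V) = {b} ∉ τ ✗.
  V = {[c=f]}: π^{-1}(V) = {c, f} ∈ τ ✓.
  V = {[b], [c=f]}: π^{-1}(V) = {b, c, f} ∈ τ ✓.
  V = {[d]}: π^{-1}(V) = {d} ∉ τ ✗.
  V = {[b], [d]}: π^{-1}(V) = {b, d} ∉ τ ✗.
  V = {[c=f], [d]}: π^{-1}(V) = {c, d, f} ∈ τ ✓.
  V = {[b], [c=f], [d]}: π^{-1}(V) = {b, c, d, f} ∈ τ ✓.
  V = {[e]}: π^{-1}(V) = {e} ∈ τ ✓.
  V = {[b], [e]}: π^{-1}(V) = {b, e} ∉ τ ✗.
  V = {[c=f], [e]}: π^{-1}(V) = {c, e, f} ∈ τ ✓.
  V = {[b], [c=f], [e]}: π^{-1}(V) = {b, c, e, f} ∈ τ ✓.
  V = {[d], [e]}: π^{-1}(V) = {d, e} ∉ τ ✗.
  V = {[b], [d], [e]}: π^{-1}(V) = {b, d, e} ∉ τ ✗.
  V = {[c=f], [d], [e]}: π^{-1}(V) = {c, d, e, f} ∈ τ ✓.
  V = {[b], [c=f], [d], [e]}: π^{-1}(V) = {b, c, d, e, f} ∈ τ ✓.
Open sets in the quotient: τ_Q = {{}, {[c=f]}, {[b], [c=f]}, {[c=f], [d]}, {[b], [c=f], [d]}, {[e]}, {[c=f], [e]}, {[b], [c=f], [e]}, {[c=f], [d], [e]}, {[b], [c=f], [d], [e]}} (10 elements).


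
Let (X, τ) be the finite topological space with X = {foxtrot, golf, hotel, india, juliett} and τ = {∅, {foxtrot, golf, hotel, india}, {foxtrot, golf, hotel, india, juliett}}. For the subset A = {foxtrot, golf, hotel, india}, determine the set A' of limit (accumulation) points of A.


A' = {foxtrot, golf, hotel, india, juliett}

For each x ∈ X, list the open sets U ∈ τ with x ∈ U, then check whether U ∩ (A ∖ {x}) ≠ ∅ for every such U.
  x = foxtrot: opens ∋ x are {foxtrot, golf, hotel, india}, {foxtrot, golf, hotel, india, juliett}; each meets A ∖ {foxtrot}, so x IS a limit point.
  x = golf: opens ∋ x are {foxtrot, golf, hotel, india}, {foxtrot, golf, hotel, india, juliett}; each meets A ∖ {golf}, so x IS a limit point.
  x = hotel: opens ∋ x are {foxtrot, golf, hotel, india}, {foxtrot, golf, hotel, india, juliett}; each meets A ∖ {hotel}, so x IS a limit point.
  x = india: opens ∋ x are {foxtrot, golf, hotel, india}, {foxtrot, golf, hotel, india, juliett}; each meets A ∖ {india}, so x IS a limit point.
  x = juliett: opens ∋ x are {foxtrot, golf, hotel, india, juliett}; each meets A ∖ {juliett}, so x IS a limit point.
Collecting: A' = {foxtrot, golf, hotel, india, juliett}.


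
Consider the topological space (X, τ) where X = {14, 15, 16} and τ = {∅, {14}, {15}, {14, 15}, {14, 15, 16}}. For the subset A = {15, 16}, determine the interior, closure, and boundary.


int(A) = {15}, cl(A) = {15, 16}, ∂A = {16}.

Closed sets in (X, τ) are complements of opens:
  closed(X, τ) = {∅, {16}, {14, 16}, {15, 16}, {14, 15, 16}}.
int(A) = ⋃ {U ∈ τ : U ⊆ A}. Opens contained in A: ∅, {15}.
Taking the union of these: int(A) = {15}.
cl(A) = ⋂ {C closed : A ⊆ C}. Closed sets containing A: {15, 16}, {14, 15, 16}.
Intersecting these: cl(A) = {15, 16}.
∂A = cl(A) ∖ int(A) = {15, 16} ∖ {15} = {16}.


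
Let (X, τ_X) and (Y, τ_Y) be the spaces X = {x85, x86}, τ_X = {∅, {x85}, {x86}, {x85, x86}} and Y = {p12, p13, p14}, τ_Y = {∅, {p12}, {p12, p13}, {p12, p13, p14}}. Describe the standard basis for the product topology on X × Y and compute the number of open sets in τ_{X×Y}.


Basis B = {∅ × ∅, {x85} × {p12}, {x86} × {p12}, {x85} × {p12, p13}, {x85, x86} × {p12}, {x86} × {p12, p13}, {x85} × {p12, p13, p14}, {x86} × {p12, p13, p14}, {x85, x86} × {p12, p13}, {x85, x86} × {p12, p13, p14}}; |τ_{X×Y}| = 16.

Enumerate products U × V with U ∈ τ_X, V ∈ τ_Y (deduplicated):
  ∅ × ∅ = {} (∅)
  {x85} × {p12} = {(x85,p12)}
  {x86} × {p12} = {(x86,p12)}
  {x85} × {p12, p13} = {(x85,p12), (x85,p13)}
  {x85, x86} × {p12} = {(x85,p12), (x86,p12)}
  {x86} × {p12, p13} = {(x86,p12), (x86,p13)}
  {x85} × {p12, p13, p14} = {(x85,p12), (x85,p13), (x85,p14)}
  {x86} × {p12, p13, p14} = {(x86,p12), (x86,p13), (x86,p14)}
  {x85, x86} × {p12, p13} = {(x85,p12), (x85,p13), (x86,p12), (x86,p13)}
  {x85, x86} × {p12, p13, p14} = {(x85,p12), (x85,p13), (x85,p14), (x86,p12), (x86,p13), (x86,p14)}
These 10 distinct sets form the basis B.
Close under arbitrary unions to get τ_{X×Y}; counting gives |τ_{X×Y}| = 16.


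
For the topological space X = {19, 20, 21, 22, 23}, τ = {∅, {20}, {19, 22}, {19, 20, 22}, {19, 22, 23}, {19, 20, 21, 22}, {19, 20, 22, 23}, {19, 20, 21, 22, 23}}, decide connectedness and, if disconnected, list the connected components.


(X, τ) is connected.

Find clopen sets (U ∈ τ with X ∖ U ∈ τ):
  U = ∅, X ∖ U = {19, 20, 21, 22, 23} — both open, so U is clopen.
  U = {19, 20, 21, 22, 23}, X ∖ U = ∅ — both open, so U is clopen.
Only trivial clopens (∅ and X) exist, so (X, τ) is connected.
Compute connected components by grouping points that agree on all clopens:
  component: {19, 20, 21, 22, 23}
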